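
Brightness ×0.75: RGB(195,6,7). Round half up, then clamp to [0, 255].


Multiply each channel by 0.75, round half up, clamp to [0, 255]
R: 195×0.75 = 146.25 → round → 146
G: 6×0.75 = 4.5 → round → 5
B: 7×0.75 = 5.25 → round → 5
= RGB(146, 5, 5)


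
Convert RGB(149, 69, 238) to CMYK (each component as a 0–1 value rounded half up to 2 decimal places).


R'=149/255≈0.5843, G'=69/255≈0.2706, B'=238/255≈0.9333
K = 1 - max(R',G',B') = 1 - 238/255 = 17/255 = 0.06666… → 0.07
(1-R'-K)/(1-K) simplifies to (max-R)/max with max = 238:
C = (238-149)/238 = 89/238 = 0.37394… → 0.37
M = (238-69)/238 = 169/238 = 0.71008… → 0.71
Y = (238-238)/238 = 0/238 = 0 → 0.00
= CMYK(0.37, 0.71, 0.00, 0.07)


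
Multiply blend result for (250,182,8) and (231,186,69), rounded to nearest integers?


Multiply: C = A×B/255, rounded to nearest integer
R: 250×231/255 = 57750/255 ≈ 226.471 → 226
G: 182×186/255 = 33852/255 ≈ 132.753 → 133
B: 8×69/255 = 552/255 ≈ 2.165 → 2
= RGB(226, 133, 2)


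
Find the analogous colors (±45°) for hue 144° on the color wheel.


Base hue: 144°
Left analog: (144 - 45) mod 360 = 99°
Right analog: (144 + 45) mod 360 = 189°
Analogous hues = 99° and 189°


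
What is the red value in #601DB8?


Color: #601DB8
R = 60 = 96
G = 1D = 29
B = B8 = 184
Red = 96


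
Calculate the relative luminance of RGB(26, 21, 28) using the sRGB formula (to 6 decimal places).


Linearize each channel (sRGB transfer function): c = v/255; c_lin = c/12.92 if c ≤ 0.04045, else ((c+0.055)/1.055)^2.4
  R: 26/255 ≈ 0.101961 > 0.04045 → ((0.101961+0.055)/1.055)^2.4 ≈ 0.010330
  G: 21/255 ≈ 0.082353 > 0.04045 → ((0.082353+0.055)/1.055)^2.4 ≈ 0.007499
  B: 28/255 ≈ 0.109804 > 0.04045 → ((0.109804+0.055)/1.055)^2.4 ≈ 0.011612
R_lin = 0.010330, G_lin = 0.007499, B_lin = 0.011612
L = 0.2126×R + 0.7152×G + 0.0722×B
L = 0.2126×0.010330 + 0.7152×0.007499 + 0.0722×0.011612
L ≈ 0.008398


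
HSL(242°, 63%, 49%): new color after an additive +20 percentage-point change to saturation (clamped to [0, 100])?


Original S = 63%
Adjustment = +20 percentage points
New S = 63 + (20) = 83
Clamp to [0, 100] → 83
= HSL(242°, 83%, 49%)


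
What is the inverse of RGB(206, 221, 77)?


Invert: (255-R, 255-G, 255-B)
R: 255-206 = 49
G: 255-221 = 34
B: 255-77 = 178
= RGB(49, 34, 178)


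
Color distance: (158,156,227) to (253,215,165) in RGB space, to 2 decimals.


d = √[(R₁-R₂)² + (G₁-G₂)² + (B₁-B₂)²]
d = √[(158-253)² + (156-215)² + (227-165)²]
d = √[9025 + 3481 + 3844]
d = √16350
d ≈ 127.87


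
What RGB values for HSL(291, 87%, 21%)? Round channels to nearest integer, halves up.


H=291°, S=0.87, L=0.21
C = (1-|2L-1|)×S = (1-|-0.58|)×0.87 = 0.3654
H' = H/60 = 291/60 ≈ 4.8500; X = C×(1-|H' mod 2 - 1|) = 0.31059
m = L - C/2 = 0.21 - 0.1827 = 0.0273
Sector ⌊H'⌋ = 4 → (R',G',B') = (0.31059, 0.0, 0.3654)
RGB = ((R'+m)×255, (G'+m)×255, (B'+m)×255) = (86.16195, 6.9615, 100.1385)
Round half up → RGB(86, 7, 100)


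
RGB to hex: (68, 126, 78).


R = 68 → 44 (hex)
G = 126 → 7E (hex)
B = 78 → 4E (hex)
Hex = #447E4E


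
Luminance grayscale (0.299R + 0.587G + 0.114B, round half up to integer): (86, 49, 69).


Gray = 0.299×R + 0.587×G + 0.114×B
Gray = 0.299×86 + 0.587×49 + 0.114×69
Gray = 25.714 + 28.763 + 7.866
Gray = 62.343 → round half up → 62
Gray = 62


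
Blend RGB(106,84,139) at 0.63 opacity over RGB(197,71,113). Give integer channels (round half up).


C = α×F + (1-α)×B, with 1-α = 0.37
R: 0.63×106 + 0.37×197 = 66.78 + 72.89 = 139.67 → 140
G: 0.63×84 + 0.37×71 = 52.92 + 26.27 = 79.19 → 79
B: 0.63×139 + 0.37×113 = 87.57 + 41.81 = 129.38 → 129
= RGB(140, 79, 129)


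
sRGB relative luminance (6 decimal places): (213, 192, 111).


Linearize each channel (sRGB transfer function): c = v/255; c_lin = c/12.92 if c ≤ 0.04045, else ((c+0.055)/1.055)^2.4
  R: 213/255 ≈ 0.835294 > 0.04045 → ((0.835294+0.055)/1.055)^2.4 ≈ 0.665387
  G: 192/255 ≈ 0.752941 > 0.04045 → ((0.752941+0.055)/1.055)^2.4 ≈ 0.527115
  B: 111/255 ≈ 0.435294 > 0.04045 → ((0.435294+0.055)/1.055)^2.4 ≈ 0.158961
R_lin = 0.665387, G_lin = 0.527115, B_lin = 0.158961
L = 0.2126×R + 0.7152×G + 0.0722×B
L = 0.2126×0.665387 + 0.7152×0.527115 + 0.0722×0.158961
L ≈ 0.529931


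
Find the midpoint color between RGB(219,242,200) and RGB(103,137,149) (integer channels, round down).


Midpoint: each channel = ⌊(C₁+C₂)/2⌋
R: ⌊(219+103)/2⌋ = 161
G: ⌊(242+137)/2⌋ = 189
B: ⌊(200+149)/2⌋ = 174
= RGB(161, 189, 174)


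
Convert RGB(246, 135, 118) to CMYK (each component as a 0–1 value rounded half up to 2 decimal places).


R'=246/255≈0.9647, G'=135/255≈0.5294, B'=118/255≈0.4627
K = 1 - max(R',G',B') = 1 - 246/255 = 9/255 = 0.03529… → 0.04
(1-R'-K)/(1-K) simplifies to (max-R)/max with max = 246:
C = (246-246)/246 = 0/246 = 0 → 0.00
M = (246-135)/246 = 111/246 = 0.45121… → 0.45
Y = (246-118)/246 = 128/246 = 0.52032… → 0.52
= CMYK(0.00, 0.45, 0.52, 0.04)


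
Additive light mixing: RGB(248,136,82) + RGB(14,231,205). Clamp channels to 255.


Additive: each channel = min(255, C₁+C₂)
R: 248+14 = 262 → 255
G: 136+231 = 367 → 255
B: 82+205 = 287 → 255
= RGB(255, 255, 255)


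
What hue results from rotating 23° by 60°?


New hue = (H + rotation) mod 360
New hue = (23 + 60) mod 360
= 83 mod 360
= 83°


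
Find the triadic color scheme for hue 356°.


Triadic: equally spaced at 120° intervals
H1 = 356°
H2 = (356 + 120) mod 360 = 116°
H3 = (356 + 240) mod 360 = 236°
Triadic = 356°, 116°, 236°


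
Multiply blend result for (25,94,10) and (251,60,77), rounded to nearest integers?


Multiply: C = A×B/255, rounded to nearest integer
R: 25×251/255 = 6275/255 ≈ 24.608 → 25
G: 94×60/255 = 5640/255 ≈ 22.118 → 22
B: 10×77/255 = 770/255 ≈ 3.020 → 3
= RGB(25, 22, 3)


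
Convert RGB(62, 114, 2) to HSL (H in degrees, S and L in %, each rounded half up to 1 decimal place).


Normalize: R'=62/255≈0.2431, G'=114/255≈0.4471, B'=2/255≈0.0078
Max=114/255, Min=2/255, Δ=Max-Min=112/255
L = (Max+Min)/2 = (114+2)/510 = 116/510 = 0.22745… → L = 22.7%
L ≤ 0.5 → S = Δ/(Max+Min) = 112/(114+2) = 112/116 = 0.96551… → S = 96.6%
(the 1/255 factors cancel in S and H, so raw channel differences can be used)
Max is G' → H = 60 × ((B-R)/Δ + 2) = 60 × ((2-62)/112 + 2)
  -60/112 + 2 = -0.5357… + 2 = 1.4642…
  H = 60 × 1.4642… = 87.857…° → H = 87.9°
= HSL(87.9°, 96.6%, 22.7%)


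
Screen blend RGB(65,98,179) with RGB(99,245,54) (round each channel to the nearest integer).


Screen: C = 255 - (255-A)×(255-B)/255, rounded to nearest integer
R: 255 - (255-65)×(255-99)/255 = 255 - 29640/255 ≈ 255 - 116.235 = 138.765 → 139
G: 255 - (255-98)×(255-245)/255 = 255 - 1570/255 ≈ 255 - 6.157 = 248.843 → 249
B: 255 - (255-179)×(255-54)/255 = 255 - 15276/255 ≈ 255 - 59.906 = 195.094 → 195
= RGB(139, 249, 195)


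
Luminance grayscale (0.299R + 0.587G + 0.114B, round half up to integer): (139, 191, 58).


Gray = 0.299×R + 0.587×G + 0.114×B
Gray = 0.299×139 + 0.587×191 + 0.114×58
Gray = 41.561 + 112.117 + 6.612
Gray = 160.290 → round half up → 160
Gray = 160


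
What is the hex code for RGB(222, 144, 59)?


R = 222 → DE (hex)
G = 144 → 90 (hex)
B = 59 → 3B (hex)
Hex = #DE903B


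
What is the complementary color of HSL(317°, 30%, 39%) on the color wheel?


Complement = opposite side of color wheel = hue + 180°
H' = (317 + 180) mod 360 = 137°
S and L unchanged.
= HSL(137°, 30%, 39%)


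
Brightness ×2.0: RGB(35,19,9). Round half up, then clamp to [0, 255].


Multiply each channel by 2.0, round half up, clamp to [0, 255]
R: 35×2.0 = 70
G: 19×2.0 = 38
B: 9×2.0 = 18
= RGB(70, 38, 18)


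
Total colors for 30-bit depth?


Colors = 2^bits = 2^30
= 1,073,741,824 colors


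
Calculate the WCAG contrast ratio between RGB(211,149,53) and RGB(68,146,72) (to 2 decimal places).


Linearize each sRGB channel c=v/255: c/12.92 if c ≤ 0.04045 else ((c+0.055)/1.055)^2.4
L = 0.2126×R_lin + 0.7152×G_lin + 0.0722×B_lin
Color 1 (211,149,53):
  R=211: 211/255≈0.8275 > 0.04045 → ((0.8275+0.055)/1.055)^2.4 ≈ 0.65141
  G=149: 149/255≈0.5843 > 0.04045 → ((0.5843+0.055)/1.055)^2.4 ≈ 0.30054
  B=53: 53/255≈0.2078 > 0.04045 → ((0.2078+0.055)/1.055)^2.4 ≈ 0.03560
  L1 = 0.2126×0.65141 + 0.7152×0.30054 + 0.0722×0.03560 ≈ 0.35601
Color 2 (68,146,72):
  R=68: 68/255≈0.2667 > 0.04045 → ((0.2667+0.055)/1.055)^2.4 ≈ 0.05781
  G=146: 146/255≈0.5725 > 0.04045 → ((0.5725+0.055)/1.055)^2.4 ≈ 0.28744
  B=72: 72/255≈0.2824 > 0.04045 → ((0.2824+0.055)/1.055)^2.4 ≈ 0.06480
  L2 = 0.2126×0.05781 + 0.7152×0.28744 + 0.0722×0.06480 ≈ 0.22255
Lighter = 0.35601, Darker = 0.22255
Ratio = (L_lighter + 0.05) / (L_darker + 0.05)
Ratio = (0.35601 + 0.05) / (0.22255 + 0.05) = 0.40601 / 0.27255 ≈ 1.4897
Ratio ≈ 1.49:1


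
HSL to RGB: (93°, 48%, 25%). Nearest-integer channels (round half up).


H=93°, S=0.48, L=0.25
C = (1-|2L-1|)×S = (1-|-0.50|)×0.48 = 0.24
H' = H/60 = 93/60 ≈ 1.5500; X = C×(1-|H' mod 2 - 1|) = 0.108
m = L - C/2 = 0.25 - 0.12 = 0.13
Sector ⌊H'⌋ = 1 → (R',G',B') = (0.108, 0.24, 0.0)
RGB = ((R'+m)×255, (G'+m)×255, (B'+m)×255) = (60.69, 94.35, 33.15)
Round half up → RGB(61, 94, 33)


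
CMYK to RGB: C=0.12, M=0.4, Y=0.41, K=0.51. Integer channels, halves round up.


R = 255 × (1-C) × (1-K) = 255 × 0.88 × 0.49 = 109.956 → 110
G = 255 × (1-M) × (1-K) = 255 × 0.60 × 0.49 = 74.97 → 75
B = 255 × (1-Y) × (1-K) = 255 × 0.59 × 0.49 = 73.7205 → 74
= RGB(110, 75, 74)


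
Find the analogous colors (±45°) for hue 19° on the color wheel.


Base hue: 19°
Left analog: (19 - 45) mod 360 = 334°
Right analog: (19 + 45) mod 360 = 64°
Analogous hues = 334° and 64°


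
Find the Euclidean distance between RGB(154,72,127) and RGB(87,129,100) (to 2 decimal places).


d = √[(R₁-R₂)² + (G₁-G₂)² + (B₁-B₂)²]
d = √[(154-87)² + (72-129)² + (127-100)²]
d = √[4489 + 3249 + 729]
d = √8467
d ≈ 92.02


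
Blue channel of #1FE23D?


Color: #1FE23D
R = 1F = 31
G = E2 = 226
B = 3D = 61
Blue = 61


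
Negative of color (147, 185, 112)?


Invert: (255-R, 255-G, 255-B)
R: 255-147 = 108
G: 255-185 = 70
B: 255-112 = 143
= RGB(108, 70, 143)


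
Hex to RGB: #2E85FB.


2E → 46 (R)
85 → 133 (G)
FB → 251 (B)
= RGB(46, 133, 251)


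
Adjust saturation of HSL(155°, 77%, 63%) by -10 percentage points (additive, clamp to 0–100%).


Original S = 77%
Adjustment = -10 percentage points
New S = 77 + (-10) = 67
Clamp to [0, 100] → 67
= HSL(155°, 67%, 63%)


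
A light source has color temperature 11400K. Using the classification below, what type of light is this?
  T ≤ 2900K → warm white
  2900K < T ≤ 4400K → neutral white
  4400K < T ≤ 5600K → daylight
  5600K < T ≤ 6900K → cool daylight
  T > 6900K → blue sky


Temperature: 11400K
11400K > 6900K → blue sky
Classification: blue sky


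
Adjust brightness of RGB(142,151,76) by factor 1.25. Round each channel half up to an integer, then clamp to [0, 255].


Multiply each channel by 1.25, round half up, clamp to [0, 255]
R: 142×1.25 = 177.5 → round → 178
G: 151×1.25 = 188.75 → round → 189
B: 76×1.25 = 95
= RGB(178, 189, 95)


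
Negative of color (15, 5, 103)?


Invert: (255-R, 255-G, 255-B)
R: 255-15 = 240
G: 255-5 = 250
B: 255-103 = 152
= RGB(240, 250, 152)


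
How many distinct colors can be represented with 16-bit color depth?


Colors = 2^bits = 2^16
= 65,536 colors


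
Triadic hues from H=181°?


Triadic: equally spaced at 120° intervals
H1 = 181°
H2 = (181 + 120) mod 360 = 301°
H3 = (181 + 240) mod 360 = 61°
Triadic = 181°, 301°, 61°


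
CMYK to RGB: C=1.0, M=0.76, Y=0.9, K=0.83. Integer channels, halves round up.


R = 255 × (1-C) × (1-K) = 255 × 0.00 × 0.17 = 0
G = 255 × (1-M) × (1-K) = 255 × 0.24 × 0.17 = 10.404 → 10
B = 255 × (1-Y) × (1-K) = 255 × 0.10 × 0.17 = 4.335 → 4
= RGB(0, 10, 4)


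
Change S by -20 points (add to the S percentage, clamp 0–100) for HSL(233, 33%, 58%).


Original S = 33%
Adjustment = -20 percentage points
New S = 33 + (-20) = 13
Clamp to [0, 100] → 13
= HSL(233°, 13%, 58%)


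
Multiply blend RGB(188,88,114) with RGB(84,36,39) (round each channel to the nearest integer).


Multiply: C = A×B/255, rounded to nearest integer
R: 188×84/255 = 15792/255 ≈ 61.929 → 62
G: 88×36/255 = 3168/255 ≈ 12.424 → 12
B: 114×39/255 = 4446/255 ≈ 17.435 → 17
= RGB(62, 12, 17)


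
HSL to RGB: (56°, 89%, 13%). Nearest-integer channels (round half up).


H=56°, S=0.89, L=0.13
C = (1-|2L-1|)×S = (1-|-0.74|)×0.89 = 0.2314
H' = H/60 = 56/60 ≈ 0.9333; X = C×(1-|H' mod 2 - 1|) ≈ 0.2160
m = L - C/2 = 0.13 - 0.1157 = 0.0143
Sector ⌊H'⌋ = 0 → (R',G',B') = (0.2314, ≈0.2160, 0.0)
RGB = ((R'+m)×255, (G'+m)×255, (B'+m)×255) = (62.6535, 58.7197, 3.6465)
Round half up → RGB(63, 59, 4)


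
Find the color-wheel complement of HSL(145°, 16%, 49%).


Complement = opposite side of color wheel = hue + 180°
H' = (145 + 180) mod 360 = 325°
S and L unchanged.
= HSL(325°, 16%, 49%)


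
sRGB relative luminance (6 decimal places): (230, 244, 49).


Linearize each channel (sRGB transfer function): c = v/255; c_lin = c/12.92 if c ≤ 0.04045, else ((c+0.055)/1.055)^2.4
  R: 230/255 ≈ 0.901961 > 0.04045 → ((0.901961+0.055)/1.055)^2.4 ≈ 0.791298
  G: 244/255 ≈ 0.956863 > 0.04045 → ((0.956863+0.055)/1.055)^2.4 ≈ 0.904661
  B: 49/255 ≈ 0.192157 > 0.04045 → ((0.192157+0.055)/1.055)^2.4 ≈ 0.030713
R_lin = 0.791298, G_lin = 0.904661, B_lin = 0.030713
L = 0.2126×R + 0.7152×G + 0.0722×B
L = 0.2126×0.791298 + 0.7152×0.904661 + 0.0722×0.030713
L ≈ 0.817461


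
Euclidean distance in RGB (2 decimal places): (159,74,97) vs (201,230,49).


d = √[(R₁-R₂)² + (G₁-G₂)² + (B₁-B₂)²]
d = √[(159-201)² + (74-230)² + (97-49)²]
d = √[1764 + 24336 + 2304]
d = √28404
d ≈ 168.53


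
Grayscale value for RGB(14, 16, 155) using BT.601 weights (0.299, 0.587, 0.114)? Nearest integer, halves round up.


Gray = 0.299×R + 0.587×G + 0.114×B
Gray = 0.299×14 + 0.587×16 + 0.114×155
Gray = 4.186 + 9.392 + 17.670
Gray = 31.248 → round half up → 31
Gray = 31


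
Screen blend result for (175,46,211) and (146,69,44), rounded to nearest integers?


Screen: C = 255 - (255-A)×(255-B)/255, rounded to nearest integer
R: 255 - (255-175)×(255-146)/255 = 255 - 8720/255 ≈ 255 - 34.196 = 220.804 → 221
G: 255 - (255-46)×(255-69)/255 = 255 - 38874/255 ≈ 255 - 152.447 = 102.553 → 103
B: 255 - (255-211)×(255-44)/255 = 255 - 9284/255 ≈ 255 - 36.408 = 218.592 → 219
= RGB(221, 103, 219)


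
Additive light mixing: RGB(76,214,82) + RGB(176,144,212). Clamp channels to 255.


Additive: each channel = min(255, C₁+C₂)
R: 76+176 = 252 → 252
G: 214+144 = 358 → 255
B: 82+212 = 294 → 255
= RGB(252, 255, 255)


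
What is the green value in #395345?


Color: #395345
R = 39 = 57
G = 53 = 83
B = 45 = 69
Green = 83


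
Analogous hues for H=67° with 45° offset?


Base hue: 67°
Left analog: (67 - 45) mod 360 = 22°
Right analog: (67 + 45) mod 360 = 112°
Analogous hues = 22° and 112°


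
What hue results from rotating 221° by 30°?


New hue = (H + rotation) mod 360
New hue = (221 + 30) mod 360
= 251 mod 360
= 251°


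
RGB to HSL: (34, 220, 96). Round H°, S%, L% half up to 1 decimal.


Normalize: R'=34/255≈0.1333, G'=220/255≈0.8627, B'=96/255≈0.3765
Max=220/255, Min=34/255, Δ=Max-Min=186/255
L = (Max+Min)/2 = (220+34)/510 = 254/510 = 0.49803… → L = 49.8%
L ≤ 0.5 → S = Δ/(Max+Min) = 186/(220+34) = 186/254 = 0.73228… → S = 73.2%
(the 1/255 factors cancel in S and H, so raw channel differences can be used)
Max is G' → H = 60 × ((B-R)/Δ + 2) = 60 × ((96-34)/186 + 2)
  62/186 + 2 = 0.3333… + 2 = 2.3333…
  H = 60 × 2.3333… = 140° → H = 140.0°
= HSL(140.0°, 73.2%, 49.8%)


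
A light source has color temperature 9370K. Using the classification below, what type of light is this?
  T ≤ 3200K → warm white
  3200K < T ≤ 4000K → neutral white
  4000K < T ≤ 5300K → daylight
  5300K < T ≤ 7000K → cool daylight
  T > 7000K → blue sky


Temperature: 9370K
9370K > 7000K → blue sky
Classification: blue sky


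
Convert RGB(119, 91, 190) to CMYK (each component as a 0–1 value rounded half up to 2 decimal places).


R'=119/255≈0.4667, G'=91/255≈0.3569, B'=190/255≈0.7451
K = 1 - max(R',G',B') = 1 - 190/255 = 65/255 = 0.25490… → 0.25
(1-R'-K)/(1-K) simplifies to (max-R)/max with max = 190:
C = (190-119)/190 = 71/190 = 0.37368… → 0.37
M = (190-91)/190 = 99/190 = 0.52105… → 0.52
Y = (190-190)/190 = 0/190 = 0 → 0.00
= CMYK(0.37, 0.52, 0.00, 0.25)


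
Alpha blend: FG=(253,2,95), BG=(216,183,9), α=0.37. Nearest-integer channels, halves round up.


C = α×F + (1-α)×B, with 1-α = 0.63
R: 0.37×253 + 0.63×216 = 93.61 + 136.08 = 229.69 → 230
G: 0.37×2 + 0.63×183 = 0.74 + 115.29 = 116.03 → 116
B: 0.37×95 + 0.63×9 = 35.15 + 5.67 = 40.82 → 41
= RGB(230, 116, 41)


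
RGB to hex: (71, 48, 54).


R = 71 → 47 (hex)
G = 48 → 30 (hex)
B = 54 → 36 (hex)
Hex = #473036


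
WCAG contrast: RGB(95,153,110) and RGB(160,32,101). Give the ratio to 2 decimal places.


Linearize each sRGB channel c=v/255: c/12.92 if c ≤ 0.04045 else ((c+0.055)/1.055)^2.4
L = 0.2126×R_lin + 0.7152×G_lin + 0.0722×B_lin
Color 1 (95,153,110):
  R=95: 95/255≈0.3725 > 0.04045 → ((0.3725+0.055)/1.055)^2.4 ≈ 0.11444
  G=153: 153/255≈0.6000 > 0.04045 → ((0.6000+0.055)/1.055)^2.4 ≈ 0.31855
  B=110: 110/255≈0.4314 > 0.04045 → ((0.4314+0.055)/1.055)^2.4 ≈ 0.15593
  L1 = 0.2126×0.11444 + 0.7152×0.31855 + 0.0722×0.15593 ≈ 0.26341
Color 2 (160,32,101):
  R=160: 160/255≈0.6275 > 0.04045 → ((0.6275+0.055)/1.055)^2.4 ≈ 0.35153
  G=32: 32/255≈0.1255 > 0.04045 → ((0.1255+0.055)/1.055)^2.4 ≈ 0.01444
  B=101: 101/255≈0.3961 > 0.04045 → ((0.3961+0.055)/1.055)^2.4 ≈ 0.13014
  L2 = 0.2126×0.35153 + 0.7152×0.01444 + 0.0722×0.13014 ≈ 0.09446
Lighter = 0.26341, Darker = 0.09446
Ratio = (L_lighter + 0.05) / (L_darker + 0.05)
Ratio = (0.26341 + 0.05) / (0.09446 + 0.05) = 0.31341 / 0.14446 ≈ 2.1695
Ratio ≈ 2.17:1


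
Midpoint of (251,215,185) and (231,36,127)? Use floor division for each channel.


Midpoint: each channel = ⌊(C₁+C₂)/2⌋
R: ⌊(251+231)/2⌋ = 241
G: ⌊(215+36)/2⌋ = 125
B: ⌊(185+127)/2⌋ = 156
= RGB(241, 125, 156)


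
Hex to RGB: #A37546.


A3 → 163 (R)
75 → 117 (G)
46 → 70 (B)
= RGB(163, 117, 70)


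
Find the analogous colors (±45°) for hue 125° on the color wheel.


Base hue: 125°
Left analog: (125 - 45) mod 360 = 80°
Right analog: (125 + 45) mod 360 = 170°
Analogous hues = 80° and 170°


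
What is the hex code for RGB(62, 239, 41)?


R = 62 → 3E (hex)
G = 239 → EF (hex)
B = 41 → 29 (hex)
Hex = #3EEF29


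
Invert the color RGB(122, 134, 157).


Invert: (255-R, 255-G, 255-B)
R: 255-122 = 133
G: 255-134 = 121
B: 255-157 = 98
= RGB(133, 121, 98)


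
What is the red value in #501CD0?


Color: #501CD0
R = 50 = 80
G = 1C = 28
B = D0 = 208
Red = 80


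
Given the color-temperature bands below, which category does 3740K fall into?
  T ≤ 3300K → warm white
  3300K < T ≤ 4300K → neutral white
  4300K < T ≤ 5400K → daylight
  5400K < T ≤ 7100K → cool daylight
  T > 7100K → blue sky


Temperature: 3740K
3300K < 3740K ≤ 4300K → neutral white
Classification: neutral white


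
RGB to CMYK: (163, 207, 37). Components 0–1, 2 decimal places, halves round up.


R'=163/255≈0.6392, G'=207/255≈0.8118, B'=37/255≈0.1451
K = 1 - max(R',G',B') = 1 - 207/255 = 48/255 = 0.18823… → 0.19
(1-R'-K)/(1-K) simplifies to (max-R)/max with max = 207:
C = (207-163)/207 = 44/207 = 0.21256… → 0.21
M = (207-207)/207 = 0/207 = 0 → 0.00
Y = (207-37)/207 = 170/207 = 0.82125… → 0.82
= CMYK(0.21, 0.00, 0.82, 0.19)


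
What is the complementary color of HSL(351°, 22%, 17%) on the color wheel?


Complement = opposite side of color wheel = hue + 180°
H' = (351 + 180) mod 360 = 171°
S and L unchanged.
= HSL(171°, 22%, 17%)


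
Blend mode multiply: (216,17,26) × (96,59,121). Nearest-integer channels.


Multiply: C = A×B/255, rounded to nearest integer
R: 216×96/255 = 20736/255 ≈ 81.318 → 81
G: 17×59/255 = 1003/255 ≈ 3.933 → 4
B: 26×121/255 = 3146/255 ≈ 12.337 → 12
= RGB(81, 4, 12)


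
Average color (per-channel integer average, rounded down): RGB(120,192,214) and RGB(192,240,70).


Midpoint: each channel = ⌊(C₁+C₂)/2⌋
R: ⌊(120+192)/2⌋ = 156
G: ⌊(192+240)/2⌋ = 216
B: ⌊(214+70)/2⌋ = 142
= RGB(156, 216, 142)


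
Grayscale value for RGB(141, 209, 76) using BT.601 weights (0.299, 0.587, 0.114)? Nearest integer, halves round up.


Gray = 0.299×R + 0.587×G + 0.114×B
Gray = 0.299×141 + 0.587×209 + 0.114×76
Gray = 42.159 + 122.683 + 8.664
Gray = 173.506 → round half up → 174
Gray = 174


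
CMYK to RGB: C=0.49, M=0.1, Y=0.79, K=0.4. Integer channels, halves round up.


R = 255 × (1-C) × (1-K) = 255 × 0.51 × 0.60 = 78.03 → 78
G = 255 × (1-M) × (1-K) = 255 × 0.90 × 0.60 = 137.7 → 138
B = 255 × (1-Y) × (1-K) = 255 × 0.21 × 0.60 = 32.13 → 32
= RGB(78, 138, 32)


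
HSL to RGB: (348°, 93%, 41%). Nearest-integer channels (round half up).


H=348°, S=0.93, L=0.41
C = (1-|2L-1|)×S = (1-|-0.18|)×0.93 = 0.7626
H' = H/60 = 348/60 ≈ 5.8000; X = C×(1-|H' mod 2 - 1|) = 0.15252
m = L - C/2 = 0.41 - 0.3813 = 0.0287
Sector ⌊H'⌋ = 5 → (R',G',B') = (0.7626, 0.0, 0.15252)
RGB = ((R'+m)×255, (G'+m)×255, (B'+m)×255) = (201.7815, 7.3185, 46.2111)
Round half up → RGB(202, 7, 46)


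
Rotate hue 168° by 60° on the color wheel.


New hue = (H + rotation) mod 360
New hue = (168 + 60) mod 360
= 228 mod 360
= 228°


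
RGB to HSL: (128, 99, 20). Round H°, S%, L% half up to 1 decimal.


Normalize: R'=128/255≈0.5020, G'=99/255≈0.3882, B'=20/255≈0.0784
Max=128/255, Min=20/255, Δ=Max-Min=108/255
L = (Max+Min)/2 = (128+20)/510 = 148/510 = 0.29019… → L = 29.0%
L ≤ 0.5 → S = Δ/(Max+Min) = 108/(128+20) = 108/148 = 0.72972… → S = 73.0%
(the 1/255 factors cancel in S and H, so raw channel differences can be used)
Max is R' → H = 60 × (((G-B)/Δ) mod 6) = 60 × (((99-20)/108) mod 6)
  79/108 = 0.7314…
  H = 60 × 0.7314… = 43.888…° → H = 43.9°
= HSL(43.9°, 73.0%, 29.0%)


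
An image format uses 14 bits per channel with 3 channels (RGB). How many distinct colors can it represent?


Total bits = 14 bits/channel × 3 channels = 42 bits
Distinct colors = 2^42
= 4,398,046,511,104 colors


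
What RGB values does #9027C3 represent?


90 → 144 (R)
27 → 39 (G)
C3 → 195 (B)
= RGB(144, 39, 195)


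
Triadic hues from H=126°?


Triadic: equally spaced at 120° intervals
H1 = 126°
H2 = (126 + 120) mod 360 = 246°
H3 = (126 + 240) mod 360 = 6°
Triadic = 126°, 246°, 6°


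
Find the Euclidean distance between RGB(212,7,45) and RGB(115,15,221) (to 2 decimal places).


d = √[(R₁-R₂)² + (G₁-G₂)² + (B₁-B₂)²]
d = √[(212-115)² + (7-15)² + (45-221)²]
d = √[9409 + 64 + 30976]
d = √40449
d ≈ 201.12


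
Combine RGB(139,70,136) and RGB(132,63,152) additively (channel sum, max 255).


Additive: each channel = min(255, C₁+C₂)
R: 139+132 = 271 → 255
G: 70+63 = 133 → 133
B: 136+152 = 288 → 255
= RGB(255, 133, 255)


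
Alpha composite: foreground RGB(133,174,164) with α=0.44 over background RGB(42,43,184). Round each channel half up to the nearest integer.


C = α×F + (1-α)×B, with 1-α = 0.56
R: 0.44×133 + 0.56×42 = 58.52 + 23.52 = 82.04 → 82
G: 0.44×174 + 0.56×43 = 76.56 + 24.08 = 100.64 → 101
B: 0.44×164 + 0.56×184 = 72.16 + 103.04 = 175.20 → 175
= RGB(82, 101, 175)


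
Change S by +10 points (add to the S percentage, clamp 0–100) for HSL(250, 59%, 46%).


Original S = 59%
Adjustment = +10 percentage points
New S = 59 + (10) = 69
Clamp to [0, 100] → 69
= HSL(250°, 69%, 46%)


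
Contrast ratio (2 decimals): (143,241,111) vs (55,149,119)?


Linearize each sRGB channel c=v/255: c/12.92 if c ≤ 0.04045 else ((c+0.055)/1.055)^2.4
L = 0.2126×R_lin + 0.7152×G_lin + 0.0722×B_lin
Color 1 (143,241,111):
  R=143: 143/255≈0.5608 > 0.04045 → ((0.5608+0.055)/1.055)^2.4 ≈ 0.27468
  G=241: 241/255≈0.9451 > 0.04045 → ((0.9451+0.055)/1.055)^2.4 ≈ 0.87962
  B=111: 111/255≈0.4353 > 0.04045 → ((0.4353+0.055)/1.055)^2.4 ≈ 0.15896
  L1 = 0.2126×0.27468 + 0.7152×0.87962 + 0.0722×0.15896 ≈ 0.69898
Color 2 (55,149,119):
  R=55: 55/255≈0.2157 > 0.04045 → ((0.2157+0.055)/1.055)^2.4 ≈ 0.03820
  G=149: 149/255≈0.5843 > 0.04045 → ((0.5843+0.055)/1.055)^2.4 ≈ 0.30054
  B=119: 119/255≈0.4667 > 0.04045 → ((0.4667+0.055)/1.055)^2.4 ≈ 0.18447
  L2 = 0.2126×0.03820 + 0.7152×0.30054 + 0.0722×0.18447 ≈ 0.23639
Lighter = 0.69898, Darker = 0.23639
Ratio = (L_lighter + 0.05) / (L_darker + 0.05)
Ratio = (0.69898 + 0.05) / (0.23639 + 0.05) = 0.74898 / 0.28639 ≈ 2.6152
Ratio ≈ 2.62:1


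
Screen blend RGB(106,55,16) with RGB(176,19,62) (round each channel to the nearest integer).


Screen: C = 255 - (255-A)×(255-B)/255, rounded to nearest integer
R: 255 - (255-106)×(255-176)/255 = 255 - 11771/255 ≈ 255 - 46.161 = 208.839 → 209
G: 255 - (255-55)×(255-19)/255 = 255 - 47200/255 ≈ 255 - 185.098 = 69.902 → 70
B: 255 - (255-16)×(255-62)/255 = 255 - 46127/255 ≈ 255 - 180.890 = 74.110 → 74
= RGB(209, 70, 74)


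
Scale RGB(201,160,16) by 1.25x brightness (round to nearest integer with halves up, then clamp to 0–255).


Multiply each channel by 1.25, round half up, clamp to [0, 255]
R: 201×1.25 = 251.25 → round → 251
G: 160×1.25 = 200
B: 16×1.25 = 20
= RGB(251, 200, 20)


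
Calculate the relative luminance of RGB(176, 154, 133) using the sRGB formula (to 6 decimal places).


Linearize each channel (sRGB transfer function): c = v/255; c_lin = c/12.92 if c ≤ 0.04045, else ((c+0.055)/1.055)^2.4
  R: 176/255 ≈ 0.690196 > 0.04045 → ((0.690196+0.055)/1.055)^2.4 ≈ 0.434154
  G: 154/255 ≈ 0.603922 > 0.04045 → ((0.603922+0.055)/1.055)^2.4 ≈ 0.323143
  B: 133/255 ≈ 0.521569 > 0.04045 → ((0.521569+0.055)/1.055)^2.4 ≈ 0.234551
R_lin = 0.434154, G_lin = 0.323143, B_lin = 0.234551
L = 0.2126×R + 0.7152×G + 0.0722×B
L = 0.2126×0.434154 + 0.7152×0.323143 + 0.0722×0.234551
L ≈ 0.340348


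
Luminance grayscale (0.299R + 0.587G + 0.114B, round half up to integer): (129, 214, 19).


Gray = 0.299×R + 0.587×G + 0.114×B
Gray = 0.299×129 + 0.587×214 + 0.114×19
Gray = 38.571 + 125.618 + 2.166
Gray = 166.355 → round half up → 166
Gray = 166


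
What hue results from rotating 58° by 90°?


New hue = (H + rotation) mod 360
New hue = (58 + 90) mod 360
= 148 mod 360
= 148°


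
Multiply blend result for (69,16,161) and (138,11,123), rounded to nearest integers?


Multiply: C = A×B/255, rounded to nearest integer
R: 69×138/255 = 9522/255 ≈ 37.341 → 37
G: 16×11/255 = 176/255 ≈ 0.690 → 1
B: 161×123/255 = 19803/255 ≈ 77.659 → 78
= RGB(37, 1, 78)


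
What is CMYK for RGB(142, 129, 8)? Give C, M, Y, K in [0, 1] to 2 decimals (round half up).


R'=142/255≈0.5569, G'=129/255≈0.5059, B'=8/255≈0.0314
K = 1 - max(R',G',B') = 1 - 142/255 = 113/255 = 0.44313… → 0.44
(1-R'-K)/(1-K) simplifies to (max-R)/max with max = 142:
C = (142-142)/142 = 0/142 = 0 → 0.00
M = (142-129)/142 = 13/142 = 0.09154… → 0.09
Y = (142-8)/142 = 134/142 = 0.94366… → 0.94
= CMYK(0.00, 0.09, 0.94, 0.44)


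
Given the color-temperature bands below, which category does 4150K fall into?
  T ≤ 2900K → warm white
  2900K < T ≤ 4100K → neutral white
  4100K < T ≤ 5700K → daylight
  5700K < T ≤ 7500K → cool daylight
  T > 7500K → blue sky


Temperature: 4150K
4100K < 4150K ≤ 5700K → daylight
Classification: daylight


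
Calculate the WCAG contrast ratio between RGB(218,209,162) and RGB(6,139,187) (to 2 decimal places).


Linearize each sRGB channel c=v/255: c/12.92 if c ≤ 0.04045 else ((c+0.055)/1.055)^2.4
L = 0.2126×R_lin + 0.7152×G_lin + 0.0722×B_lin
Color 1 (218,209,162):
  R=218: 218/255≈0.8549 > 0.04045 → ((0.8549+0.055)/1.055)^2.4 ≈ 0.70110
  G=209: 209/255≈0.8196 > 0.04045 → ((0.8196+0.055)/1.055)^2.4 ≈ 0.63760
  B=162: 162/255≈0.6353 > 0.04045 → ((0.6353+0.055)/1.055)^2.4 ≈ 0.36131
  L1 = 0.2126×0.70110 + 0.7152×0.63760 + 0.0722×0.36131 ≈ 0.63115
Color 2 (6,139,187):
  R=6: 6/255≈0.0235 ≤ 0.04045 → 0.0235/12.92 ≈ 0.00182
  G=139: 139/255≈0.5451 > 0.04045 → ((0.5451+0.055)/1.055)^2.4 ≈ 0.25818
  B=187: 187/255≈0.7333 > 0.04045 → ((0.7333+0.055)/1.055)^2.4 ≈ 0.49693
  L2 = 0.2126×0.00182 + 0.7152×0.25818 + 0.0722×0.49693 ≈ 0.22092
Lighter = 0.63115, Darker = 0.22092
Ratio = (L_lighter + 0.05) / (L_darker + 0.05)
Ratio = (0.63115 + 0.05) / (0.22092 + 0.05) = 0.68115 / 0.27092 ≈ 2.5142
Ratio ≈ 2.51:1


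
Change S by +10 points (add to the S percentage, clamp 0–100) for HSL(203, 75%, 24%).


Original S = 75%
Adjustment = +10 percentage points
New S = 75 + (10) = 85
Clamp to [0, 100] → 85
= HSL(203°, 85%, 24%)


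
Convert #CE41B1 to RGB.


CE → 206 (R)
41 → 65 (G)
B1 → 177 (B)
= RGB(206, 65, 177)


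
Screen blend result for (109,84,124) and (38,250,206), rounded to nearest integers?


Screen: C = 255 - (255-A)×(255-B)/255, rounded to nearest integer
R: 255 - (255-109)×(255-38)/255 = 255 - 31682/255 ≈ 255 - 124.243 = 130.757 → 131
G: 255 - (255-84)×(255-250)/255 = 255 - 855/255 ≈ 255 - 3.353 = 251.647 → 252
B: 255 - (255-124)×(255-206)/255 = 255 - 6419/255 ≈ 255 - 25.173 = 229.827 → 230
= RGB(131, 252, 230)


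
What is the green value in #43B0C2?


Color: #43B0C2
R = 43 = 67
G = B0 = 176
B = C2 = 194
Green = 176


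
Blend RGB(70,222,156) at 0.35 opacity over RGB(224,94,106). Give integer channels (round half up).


C = α×F + (1-α)×B, with 1-α = 0.65
R: 0.35×70 + 0.65×224 = 24.50 + 145.60 = 170.10 → 170
G: 0.35×222 + 0.65×94 = 77.70 + 61.10 = 138.80 → 139
B: 0.35×156 + 0.65×106 = 54.60 + 68.90 = 123.50 → 124
= RGB(170, 139, 124)


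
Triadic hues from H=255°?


Triadic: equally spaced at 120° intervals
H1 = 255°
H2 = (255 + 120) mod 360 = 15°
H3 = (255 + 240) mod 360 = 135°
Triadic = 255°, 15°, 135°


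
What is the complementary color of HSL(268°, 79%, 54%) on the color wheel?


Complement = opposite side of color wheel = hue + 180°
H' = (268 + 180) mod 360 = 88°
S and L unchanged.
= HSL(88°, 79%, 54%)


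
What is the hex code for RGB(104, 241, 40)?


R = 104 → 68 (hex)
G = 241 → F1 (hex)
B = 40 → 28 (hex)
Hex = #68F128


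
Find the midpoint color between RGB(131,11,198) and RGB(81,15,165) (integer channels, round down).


Midpoint: each channel = ⌊(C₁+C₂)/2⌋
R: ⌊(131+81)/2⌋ = 106
G: ⌊(11+15)/2⌋ = 13
B: ⌊(198+165)/2⌋ = 181
= RGB(106, 13, 181)


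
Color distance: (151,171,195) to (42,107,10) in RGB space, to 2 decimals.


d = √[(R₁-R₂)² + (G₁-G₂)² + (B₁-B₂)²]
d = √[(151-42)² + (171-107)² + (195-10)²]
d = √[11881 + 4096 + 34225]
d = √50202
d ≈ 224.06


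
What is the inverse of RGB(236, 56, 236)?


Invert: (255-R, 255-G, 255-B)
R: 255-236 = 19
G: 255-56 = 199
B: 255-236 = 19
= RGB(19, 199, 19)


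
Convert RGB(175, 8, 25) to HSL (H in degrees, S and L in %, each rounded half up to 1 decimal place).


Normalize: R'=175/255≈0.6863, G'=8/255≈0.0314, B'=25/255≈0.0980
Max=175/255, Min=8/255, Δ=Max-Min=167/255
L = (Max+Min)/2 = (175+8)/510 = 183/510 = 0.35882… → L = 35.9%
L ≤ 0.5 → S = Δ/(Max+Min) = 167/(175+8) = 167/183 = 0.91256… → S = 91.3%
(the 1/255 factors cancel in S and H, so raw channel differences can be used)
Max is R' → H = 60 × (((G-B)/Δ) mod 6) = 60 × (((8-25)/167) mod 6)
  (-17)/167 = -0.1017…; negative, so add 6 → 5.8982…
  H = 60 × 5.8982… = 353.892…° → H = 353.9°
= HSL(353.9°, 91.3%, 35.9%)


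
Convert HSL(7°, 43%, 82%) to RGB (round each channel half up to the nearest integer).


H=7°, S=0.43, L=0.82
C = (1-|2L-1|)×S = (1-|0.64|)×0.43 = 0.1548
H' = H/60 = 7/60 ≈ 0.1167; X = C×(1-|H' mod 2 - 1|) = 0.01806
m = L - C/2 = 0.82 - 0.0774 = 0.7426
Sector ⌊H'⌋ = 0 → (R',G',B') = (0.1548, 0.01806, 0.0)
RGB = ((R'+m)×255, (G'+m)×255, (B'+m)×255) = (228.837, 193.9683, 189.363)
Round half up → RGB(229, 194, 189)


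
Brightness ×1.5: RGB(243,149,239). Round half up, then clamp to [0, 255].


Multiply each channel by 1.5, round half up, clamp to [0, 255]
R: 243×1.5 = 364.5 → round → 365 → clamp → 255
G: 149×1.5 = 223.5 → round → 224
B: 239×1.5 = 358.5 → round → 359 → clamp → 255
= RGB(255, 224, 255)


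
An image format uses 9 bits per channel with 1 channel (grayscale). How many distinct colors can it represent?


Total bits = 9 bits/channel × 1 channels = 9 bits
Distinct colors = 2^9
= 512 colors


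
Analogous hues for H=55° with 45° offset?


Base hue: 55°
Left analog: (55 - 45) mod 360 = 10°
Right analog: (55 + 45) mod 360 = 100°
Analogous hues = 10° and 100°


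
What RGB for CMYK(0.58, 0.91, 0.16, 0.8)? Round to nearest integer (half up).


R = 255 × (1-C) × (1-K) = 255 × 0.42 × 0.20 = 21.42 → 21
G = 255 × (1-M) × (1-K) = 255 × 0.09 × 0.20 = 4.59 → 5
B = 255 × (1-Y) × (1-K) = 255 × 0.84 × 0.20 = 42.84 → 43
= RGB(21, 5, 43)


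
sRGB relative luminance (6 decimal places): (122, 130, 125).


Linearize each channel (sRGB transfer function): c = v/255; c_lin = c/12.92 if c ≤ 0.04045, else ((c+0.055)/1.055)^2.4
  R: 122/255 ≈ 0.478431 > 0.04045 → ((0.478431+0.055)/1.055)^2.4 ≈ 0.194618
  G: 130/255 ≈ 0.509804 > 0.04045 → ((0.509804+0.055)/1.055)^2.4 ≈ 0.223228
  B: 125/255 ≈ 0.490196 > 0.04045 → ((0.490196+0.055)/1.055)^2.4 ≈ 0.205079
R_lin = 0.194618, G_lin = 0.223228, B_lin = 0.205079
L = 0.2126×R + 0.7152×G + 0.0722×B
L = 0.2126×0.194618 + 0.7152×0.223228 + 0.0722×0.205079
L ≈ 0.215835


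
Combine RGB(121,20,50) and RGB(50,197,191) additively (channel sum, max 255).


Additive: each channel = min(255, C₁+C₂)
R: 121+50 = 171 → 171
G: 20+197 = 217 → 217
B: 50+191 = 241 → 241
= RGB(171, 217, 241)


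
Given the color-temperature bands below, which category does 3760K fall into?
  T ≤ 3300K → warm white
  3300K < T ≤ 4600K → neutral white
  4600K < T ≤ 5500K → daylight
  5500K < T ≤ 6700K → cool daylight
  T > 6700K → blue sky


Temperature: 3760K
3300K < 3760K ≤ 4600K → neutral white
Classification: neutral white


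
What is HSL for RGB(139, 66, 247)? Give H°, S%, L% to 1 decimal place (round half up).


Normalize: R'=139/255≈0.5451, G'=66/255≈0.2588, B'=247/255≈0.9686
Max=247/255, Min=66/255, Δ=Max-Min=181/255
L = (Max+Min)/2 = (247+66)/510 = 313/510 = 0.61372… → L = 61.4%
L > 0.5 → S = Δ/(2-Max-Min) = 181/(510-247-66) = 181/197 = 0.91878… → S = 91.9%
(the 1/255 factors cancel in S and H, so raw channel differences can be used)
Max is B' → H = 60 × ((R-G)/Δ + 4) = 60 × ((139-66)/181 + 4)
  73/181 + 4 = 0.4033… + 4 = 4.4033…
  H = 60 × 4.4033… = 264.198…° → H = 264.2°
= HSL(264.2°, 91.9%, 61.4%)


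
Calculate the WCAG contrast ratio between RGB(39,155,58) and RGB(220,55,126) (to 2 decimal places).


Linearize each sRGB channel c=v/255: c/12.92 if c ≤ 0.04045 else ((c+0.055)/1.055)^2.4
L = 0.2126×R_lin + 0.7152×G_lin + 0.0722×B_lin
Color 1 (39,155,58):
  R=39: 39/255≈0.1529 > 0.04045 → ((0.1529+0.055)/1.055)^2.4 ≈ 0.02029
  G=155: 155/255≈0.6078 > 0.04045 → ((0.6078+0.055)/1.055)^2.4 ≈ 0.32778
  B=58: 58/255≈0.2275 > 0.04045 → ((0.2275+0.055)/1.055)^2.4 ≈ 0.04231
  L1 = 0.2126×0.02029 + 0.7152×0.32778 + 0.0722×0.04231 ≈ 0.24180
Color 2 (220,55,126):
  R=220: 220/255≈0.8627 > 0.04045 → ((0.8627+0.055)/1.055)^2.4 ≈ 0.71569
  G=55: 55/255≈0.2157 > 0.04045 → ((0.2157+0.055)/1.055)^2.4 ≈ 0.03820
  B=126: 126/255≈0.4941 > 0.04045 → ((0.4941+0.055)/1.055)^2.4 ≈ 0.20864
  L2 = 0.2126×0.71569 + 0.7152×0.03820 + 0.0722×0.20864 ≈ 0.19454
Lighter = 0.24180, Darker = 0.19454
Ratio = (L_lighter + 0.05) / (L_darker + 0.05)
Ratio = (0.24180 + 0.05) / (0.19454 + 0.05) = 0.29180 / 0.24454 ≈ 1.1932
Ratio ≈ 1.19:1


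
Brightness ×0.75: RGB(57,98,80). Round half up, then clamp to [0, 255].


Multiply each channel by 0.75, round half up, clamp to [0, 255]
R: 57×0.75 = 42.75 → round → 43
G: 98×0.75 = 73.5 → round → 74
B: 80×0.75 = 60
= RGB(43, 74, 60)


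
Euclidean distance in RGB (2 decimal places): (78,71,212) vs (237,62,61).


d = √[(R₁-R₂)² + (G₁-G₂)² + (B₁-B₂)²]
d = √[(78-237)² + (71-62)² + (212-61)²]
d = √[25281 + 81 + 22801]
d = √48163
d ≈ 219.46


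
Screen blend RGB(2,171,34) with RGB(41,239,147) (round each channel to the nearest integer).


Screen: C = 255 - (255-A)×(255-B)/255, rounded to nearest integer
R: 255 - (255-2)×(255-41)/255 = 255 - 54142/255 ≈ 255 - 212.322 = 42.678 → 43
G: 255 - (255-171)×(255-239)/255 = 255 - 1344/255 ≈ 255 - 5.271 = 249.729 → 250
B: 255 - (255-34)×(255-147)/255 = 255 - 23868/255 ≈ 255 - 93.600 = 161.400 → 161
= RGB(43, 250, 161)


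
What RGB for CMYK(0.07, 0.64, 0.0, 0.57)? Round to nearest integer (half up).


R = 255 × (1-C) × (1-K) = 255 × 0.93 × 0.43 = 101.9745 → 102
G = 255 × (1-M) × (1-K) = 255 × 0.36 × 0.43 = 39.474 → 39
B = 255 × (1-Y) × (1-K) = 255 × 1.00 × 0.43 = 109.65 → 110
= RGB(102, 39, 110)


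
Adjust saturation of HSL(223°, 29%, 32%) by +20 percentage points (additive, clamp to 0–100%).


Original S = 29%
Adjustment = +20 percentage points
New S = 29 + (20) = 49
Clamp to [0, 100] → 49
= HSL(223°, 49%, 32%)


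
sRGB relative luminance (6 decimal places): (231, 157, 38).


Linearize each channel (sRGB transfer function): c = v/255; c_lin = c/12.92 if c ≤ 0.04045, else ((c+0.055)/1.055)^2.4
  R: 231/255 ≈ 0.905882 > 0.04045 → ((0.905882+0.055)/1.055)^2.4 ≈ 0.799103
  G: 157/255 ≈ 0.615686 > 0.04045 → ((0.615686+0.055)/1.055)^2.4 ≈ 0.337164
  B: 38/255 ≈ 0.149020 > 0.04045 → ((0.149020+0.055)/1.055)^2.4 ≈ 0.019382
R_lin = 0.799103, G_lin = 0.337164, B_lin = 0.019382
L = 0.2126×R + 0.7152×G + 0.0722×B
L = 0.2126×0.799103 + 0.7152×0.337164 + 0.0722×0.019382
L ≈ 0.412428


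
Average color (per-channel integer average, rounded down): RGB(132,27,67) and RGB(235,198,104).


Midpoint: each channel = ⌊(C₁+C₂)/2⌋
R: ⌊(132+235)/2⌋ = 183
G: ⌊(27+198)/2⌋ = 112
B: ⌊(67+104)/2⌋ = 85
= RGB(183, 112, 85)


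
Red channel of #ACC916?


Color: #ACC916
R = AC = 172
G = C9 = 201
B = 16 = 22
Red = 172


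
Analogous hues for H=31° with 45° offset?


Base hue: 31°
Left analog: (31 - 45) mod 360 = 346°
Right analog: (31 + 45) mod 360 = 76°
Analogous hues = 346° and 76°


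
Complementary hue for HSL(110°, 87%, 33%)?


Complement = opposite side of color wheel = hue + 180°
H' = (110 + 180) mod 360 = 290°
S and L unchanged.
= HSL(290°, 87%, 33%)


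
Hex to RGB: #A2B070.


A2 → 162 (R)
B0 → 176 (G)
70 → 112 (B)
= RGB(162, 176, 112)


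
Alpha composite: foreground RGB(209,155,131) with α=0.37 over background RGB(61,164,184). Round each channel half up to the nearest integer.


C = α×F + (1-α)×B, with 1-α = 0.63
R: 0.37×209 + 0.63×61 = 77.33 + 38.43 = 115.76 → 116
G: 0.37×155 + 0.63×164 = 57.35 + 103.32 = 160.67 → 161
B: 0.37×131 + 0.63×184 = 48.47 + 115.92 = 164.39 → 164
= RGB(116, 161, 164)
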